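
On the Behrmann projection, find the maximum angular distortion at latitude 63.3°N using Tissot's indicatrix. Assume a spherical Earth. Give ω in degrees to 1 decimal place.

Behrmann is a cylindrical equal-area projection with standard parallels at ±30°. A cylindrical equal-area projection with standard parallel φ₀ has meridian scale h = cos φ / cos φ₀ and parallel scale k = cos φ₀ / cos φ (so areas are preserved, h·k = 1).
At 63.3°: h = 0.5188, k = 1.927; principal scales a = 1.927, b = 0.5188.
sin(ω/2) = (a − b)/(a + b) = 1.409/2.446 = 0.5758, so ω = 2 arcsin(0.5758) ≈ 70.3°.

70.3°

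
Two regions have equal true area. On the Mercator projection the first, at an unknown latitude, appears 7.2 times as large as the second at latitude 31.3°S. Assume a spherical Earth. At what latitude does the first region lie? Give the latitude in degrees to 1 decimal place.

For equal true areas on Mercator, apparent areas scale as sec²φ, so the ratio is cos²φ₂ / cos²φ₁.
cos²φ₂ / cos²φ₁ = 7.2  ⇒  cos φ₁ = cos 31.3° / √7.2 = 0.8545/2.683 = 0.3184.
φ₁ = arccos(0.3184) ≈ 71.4°.

71.4°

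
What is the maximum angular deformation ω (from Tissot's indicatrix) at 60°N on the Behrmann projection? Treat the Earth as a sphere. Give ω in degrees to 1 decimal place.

The Behrmann projection is cylindrical equal-area with φ₀ = 30°. Cylindrical equal-area (φ₀ = 30°): h = cos φ / cos 30° along meridians, k = cos 30° / cos φ along parallels; h·k = 1.
At 60°: h = 0.5774, k = 1.732; principal scales a = 1.732, b = 0.5774.
sin(ω/2) = (a − b)/(a + b) = 1.155/2.309 = 0.5000, so ω = 2 arcsin(0.5000) ≈ 60.0°.

60.0°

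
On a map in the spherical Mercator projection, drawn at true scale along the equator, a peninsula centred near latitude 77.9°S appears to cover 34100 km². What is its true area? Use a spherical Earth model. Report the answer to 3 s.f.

Mercator is conformal, so the point scale is isotropic: h = k = sec φ = 1/cos φ.
Areal scale = k² = sec²φ = 1/cos²(77.9°) = 1/0.2096² = 22.76.
True area = apparent / (areal scale) = 34100 / 22.76 ≈ 1500 km².

1500 km²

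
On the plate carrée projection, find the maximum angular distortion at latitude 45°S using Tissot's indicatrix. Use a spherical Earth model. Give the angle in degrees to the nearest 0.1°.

For the equirectangular projection with φ₀ = 0 (plate carrée), h = 1 along meridians and k = sec φ along parallels.
At 45°: h = 1.000, k = 1.414; principal scales a = 1.414, b = 1.000.
sin(ω/2) = (a − b)/(a + b) = 0.4142/2.414 = 0.1716, so ω = 2 arcsin(0.1716) ≈ 19.8°.

19.8°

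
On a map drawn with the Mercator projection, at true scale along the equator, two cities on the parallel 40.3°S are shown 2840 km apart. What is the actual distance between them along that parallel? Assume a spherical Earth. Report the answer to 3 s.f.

For Mercator, h = k = sec φ (a conformal cylindrical projection has a single point scale, 1/cos φ).
Along the parallel at 40.3°, map distances are exaggerated by k = sec 40.3° = 1.311.
True distance = 2840 / 1.311 = 2840 × cos 40.3° ≈ 2170 km.

2170 km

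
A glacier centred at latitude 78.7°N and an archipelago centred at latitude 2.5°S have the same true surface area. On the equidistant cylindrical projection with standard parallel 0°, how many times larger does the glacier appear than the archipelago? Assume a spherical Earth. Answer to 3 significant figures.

For the equirectangular projection with φ₀ = 0 (plate carrée), h = 1 along meridians and k = sec φ along parallels.
Areal scale at 78.7°: h·k = 1.000 × 5.103 = 5.103.
Areal scale at 2.5°: h·k = 1.000 × 1.001 = 1.001.
Ratio = 5.103/1.001 ≈ 5.10.

5.10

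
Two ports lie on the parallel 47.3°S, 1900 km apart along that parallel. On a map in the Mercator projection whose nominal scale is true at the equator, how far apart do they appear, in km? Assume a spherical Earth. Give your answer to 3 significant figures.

For Mercator, h = k = sec φ (a conformal cylindrical projection has a single point scale, 1/cos φ).
Along the parallel, k = sec 47.3° = 1/0.6782 = 1.475.
Map distance = 1900 × 1.475 ≈ 2800 km.

2800 km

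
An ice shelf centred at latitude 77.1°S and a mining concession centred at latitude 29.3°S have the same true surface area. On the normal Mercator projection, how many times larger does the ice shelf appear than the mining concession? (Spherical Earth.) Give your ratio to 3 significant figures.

Mercator areal scale is sec²φ.
At 77.1°: sec²(77.1°) = 1/0.2233² = 20.06.
At 29.3°: sec²(29.3°) = 1/0.8721² = 1.315.
Ratio = 20.06/1.315 = cos²(29.3°)/cos²(77.1°) ≈ 15.3.

15.3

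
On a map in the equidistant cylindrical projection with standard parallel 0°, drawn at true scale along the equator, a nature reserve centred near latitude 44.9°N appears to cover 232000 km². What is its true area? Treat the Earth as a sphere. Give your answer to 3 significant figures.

Plate carrée maps x = Rλ, y = Rφ. The meridian scale is h = 1 and the parallel scale is k = 1/cos φ = sec φ.
Areal scale = h·k = 1 × sec φ; at 44.9°, h = 1.000, k = 1.412, so h·k = 1.412.
True area = apparent / (areal scale) = 232000 / 1.412 ≈ 164000 km².

164000 km²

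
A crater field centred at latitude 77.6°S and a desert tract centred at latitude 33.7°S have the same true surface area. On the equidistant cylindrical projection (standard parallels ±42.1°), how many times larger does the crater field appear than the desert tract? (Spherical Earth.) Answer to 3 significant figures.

The equidistant cylindrical projection with φ₀ = 42.1° has h = 1 (meridians true) and k = cos φ₀ / cos φ along parallels.
Areal scale at 77.6°: h·k = 1.000 × 3.455 = 3.455.
Areal scale at 33.7°: h·k = 1.000 × 0.8918 = 0.8918.
Ratio = 3.455/0.8918 ≈ 3.87.

3.87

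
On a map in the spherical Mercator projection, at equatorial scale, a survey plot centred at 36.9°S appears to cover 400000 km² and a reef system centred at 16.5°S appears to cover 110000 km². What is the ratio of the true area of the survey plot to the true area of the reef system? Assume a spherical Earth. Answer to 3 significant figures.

Mercator's areal exaggeration is sec²φ; hence true area = (apparent area) · cos²φ.
True area of survey plot: 400000 × cos²(36.9°) = 400000 × 0.6395 = 255800 km².
True area of reef system: 110000 × cos²(16.5°) = 110000 × 0.9193 = 101100 km².
Ratio = 255800 / 101100 ≈ 2.53.

2.53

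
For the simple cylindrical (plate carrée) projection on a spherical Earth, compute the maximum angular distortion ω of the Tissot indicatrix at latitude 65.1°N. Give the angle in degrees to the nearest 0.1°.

48.1°

For the equirectangular projection with φ₀ = 0 (plate carrée), h = 1 along meridians and k = sec φ along parallels.
At 65.1°: h = 1.000, k = 2.375; principal scales a = 2.375, b = 1.000.
sin(ω/2) = (a − b)/(a + b) = 1.375/3.375 = 0.4074, so ω = 2 arcsin(0.4074) ≈ 48.1°.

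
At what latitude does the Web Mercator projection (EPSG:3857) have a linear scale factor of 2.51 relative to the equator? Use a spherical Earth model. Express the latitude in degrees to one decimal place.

66.5°

Mercator scale is k = sec φ = 1/cos φ.
1/cos φ = 2.51  ⇒  cos φ = 0.3984  ⇒  φ = arccos(0.3984) ≈ 66.5°.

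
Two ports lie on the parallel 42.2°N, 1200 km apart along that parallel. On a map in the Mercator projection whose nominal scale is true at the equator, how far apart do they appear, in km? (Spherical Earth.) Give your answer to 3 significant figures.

Mercator is conformal, so the point scale is isotropic: h = k = sec φ = 1/cos φ.
Along the parallel, k = sec 42.2° = 1/0.7408 = 1.350.
Map distance = 1200 × 1.350 ≈ 1620 km.

1620 km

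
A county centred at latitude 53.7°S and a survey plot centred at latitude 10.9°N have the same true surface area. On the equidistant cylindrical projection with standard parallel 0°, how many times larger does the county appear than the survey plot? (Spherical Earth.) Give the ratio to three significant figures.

For the equirectangular projection with φ₀ = 0 (plate carrée), h = 1 along meridians and k = sec φ along parallels.
Areal scale at 53.7°: h·k = 1.000 × 1.689 = 1.689.
Areal scale at 10.9°: h·k = 1.000 × 1.018 = 1.018.
Ratio = 1.689/1.018 ≈ 1.66.

1.66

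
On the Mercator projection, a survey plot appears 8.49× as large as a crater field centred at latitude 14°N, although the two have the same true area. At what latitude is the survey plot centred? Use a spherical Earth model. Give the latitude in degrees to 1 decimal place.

70.5°

Mercator areal scale is sec²φ, so apparent-area ratio = sec²φ₁ / sec²φ₂ = cos²φ₂ / cos²φ₁.
cos²φ₂ / cos²φ₁ = 8.49  ⇒  cos φ₁ = cos 14° / √8.49 = 0.9703/2.914 = 0.3330.
φ₁ = arccos(0.3330) ≈ 70.5°.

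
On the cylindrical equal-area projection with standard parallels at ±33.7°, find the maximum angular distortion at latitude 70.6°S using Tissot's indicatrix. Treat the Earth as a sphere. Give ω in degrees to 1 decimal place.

Cylindrical equal-area (φ₀ = 33.7°): h = cos φ / cos 33.7° along meridians, k = cos 33.7° / cos φ along parallels; h·k = 1.
At 70.6°: h = 0.3993, k = 2.505; principal scales a = 2.505, b = 0.3993.
sin(ω/2) = (a − b)/(a + b) = 2.105/2.904 = 0.7250, so ω = 2 arcsin(0.7250) ≈ 92.9°.

92.9°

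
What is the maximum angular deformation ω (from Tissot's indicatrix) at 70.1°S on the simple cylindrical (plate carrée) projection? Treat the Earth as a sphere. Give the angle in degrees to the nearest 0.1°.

For the equirectangular projection with φ₀ = 0 (plate carrée), h = 1 along meridians and k = sec φ along parallels.
At 70.1°: h = 1.000, k = 2.938; principal scales a = 2.938, b = 1.000.
sin(ω/2) = (a − b)/(a + b) = 1.938/3.938 = 0.4921, so ω = 2 arcsin(0.4921) ≈ 59.0°.

59.0°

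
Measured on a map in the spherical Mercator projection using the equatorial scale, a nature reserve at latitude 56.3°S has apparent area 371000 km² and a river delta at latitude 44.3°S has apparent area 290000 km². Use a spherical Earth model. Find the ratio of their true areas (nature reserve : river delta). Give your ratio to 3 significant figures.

0.769

Since Mercator area scale is 1/cos²φ, the true area equals the apparent area multiplied by cos²φ.
True area of nature reserve: 371000 × cos²(56.3°) = 371000 × 0.3079 = 114200 km².
True area of river delta: 290000 × cos²(44.3°) = 290000 × 0.5122 = 148500 km².
Ratio = 114200 / 148500 ≈ 0.769.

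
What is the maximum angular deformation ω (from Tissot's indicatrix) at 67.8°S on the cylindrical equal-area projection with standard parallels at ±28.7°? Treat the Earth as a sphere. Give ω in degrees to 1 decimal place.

86.8°

Cylindrical equal-area (φ₀ = 28.7°): h = cos φ / cos 28.7° along meridians, k = cos 28.7° / cos φ along parallels; h·k = 1.
At 67.8°: h = 0.4308, k = 2.321; principal scales a = 2.321, b = 0.4308.
sin(ω/2) = (a − b)/(a + b) = 1.891/2.752 = 0.6870, so ω = 2 arcsin(0.6870) ≈ 86.8°.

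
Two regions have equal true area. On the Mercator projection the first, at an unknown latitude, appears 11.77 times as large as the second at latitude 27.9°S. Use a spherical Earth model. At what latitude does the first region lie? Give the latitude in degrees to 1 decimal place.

Mercator areal scale is sec²φ, so apparent-area ratio = sec²φ₁ / sec²φ₂ = cos²φ₂ / cos²φ₁.
cos²φ₂ / cos²φ₁ = 11.77  ⇒  cos φ₁ = cos 27.9° / √11.77 = 0.8838/3.431 = 0.2576.
φ₁ = arccos(0.2576) ≈ 75.1°.

75.1°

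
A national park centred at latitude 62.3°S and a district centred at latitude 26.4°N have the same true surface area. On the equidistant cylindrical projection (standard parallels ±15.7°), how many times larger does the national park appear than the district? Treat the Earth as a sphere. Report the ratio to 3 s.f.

1.93

The equidistant cylindrical projection with φ₀ = 15.7° has h = 1 (meridians true) and k = cos φ₀ / cos φ along parallels.
Areal scale at 62.3°: h·k = 1.000 × 2.071 = 2.071.
Areal scale at 26.4°: h·k = 1.000 × 1.075 = 1.075.
Ratio = 2.071/1.075 ≈ 1.93.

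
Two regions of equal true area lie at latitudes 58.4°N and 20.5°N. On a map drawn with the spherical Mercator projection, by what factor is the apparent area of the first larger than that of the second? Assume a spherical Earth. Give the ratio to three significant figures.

3.20

Mercator is conformal with k = sec φ, so areal scale = k² = sec²φ.
At 58.4°: sec²(58.4°) = 1/0.5240² = 3.642.
At 20.5°: sec²(20.5°) = 1/0.9367² = 1.140.
Ratio = 3.642/1.140 = cos²(20.5°)/cos²(58.4°) ≈ 3.20.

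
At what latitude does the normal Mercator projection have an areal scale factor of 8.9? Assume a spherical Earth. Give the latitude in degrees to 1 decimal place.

Mercator areal scale is sec²φ.
sec²φ = 8.9  ⇒  cos²φ = 0.1124  ⇒  cos φ = 0.3352.
φ = arccos(0.3352) ≈ 70.4°.

70.4°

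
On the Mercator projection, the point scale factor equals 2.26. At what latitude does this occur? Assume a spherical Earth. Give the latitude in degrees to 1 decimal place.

63.7°

Mercator scale is k = sec φ = 1/cos φ.
1/cos φ = 2.26  ⇒  cos φ = 0.4425  ⇒  φ = arccos(0.4425) ≈ 63.7°.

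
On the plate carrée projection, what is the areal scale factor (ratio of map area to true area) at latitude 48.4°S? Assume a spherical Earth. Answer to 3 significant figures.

1.51

Plate carrée maps x = Rλ, y = Rφ. The meridian scale is h = 1 and the parallel scale is k = 1/cos φ = sec φ.
Areal scale = h·k = 1 × sec φ; at 48.4°, h = 1.000, k = 1.506, so h·k = 1.506.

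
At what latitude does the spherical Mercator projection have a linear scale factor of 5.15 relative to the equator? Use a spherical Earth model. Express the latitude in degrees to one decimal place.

Mercator scale is k = sec φ = 1/cos φ.
1/cos φ = 5.15  ⇒  cos φ = 0.1942  ⇒  φ = arccos(0.1942) ≈ 78.8°.

78.8°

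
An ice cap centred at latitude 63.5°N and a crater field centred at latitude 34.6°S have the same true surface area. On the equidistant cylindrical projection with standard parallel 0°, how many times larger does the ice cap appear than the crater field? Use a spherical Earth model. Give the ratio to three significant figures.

1.84

In the plate carrée (x = Rλ, y = Rφ), meridians are true-scale (h = 1) and parallels are stretched by k = sec φ.
Areal scale at 63.5°: h·k = 1.000 × 2.241 = 2.241.
Areal scale at 34.6°: h·k = 1.000 × 1.215 = 1.215.
Ratio = 2.241/1.215 ≈ 1.84.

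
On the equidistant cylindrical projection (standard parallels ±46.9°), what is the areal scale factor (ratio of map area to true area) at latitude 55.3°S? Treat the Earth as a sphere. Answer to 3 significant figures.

The equidistant cylindrical projection with φ₀ = 46.9° has h = 1 (meridians true) and k = cos φ₀ / cos φ along parallels.
Areal scale = h·k = 1 × cos φ₀ / cos φ; at 55.3°, h = 1.000, k = 1.200, so h·k = 1.200.

1.20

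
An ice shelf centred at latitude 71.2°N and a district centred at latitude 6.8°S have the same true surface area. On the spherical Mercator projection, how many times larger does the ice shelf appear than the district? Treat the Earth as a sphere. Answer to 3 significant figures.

Mercator is conformal with k = sec φ, so areal scale = k² = sec²φ.
At 71.2°: sec²(71.2°) = 1/0.3223² = 9.629.
At 6.8°: sec²(6.8°) = 1/0.9930² = 1.014.
Ratio = 9.629/1.014 = cos²(6.8°)/cos²(71.2°) ≈ 9.49.

9.49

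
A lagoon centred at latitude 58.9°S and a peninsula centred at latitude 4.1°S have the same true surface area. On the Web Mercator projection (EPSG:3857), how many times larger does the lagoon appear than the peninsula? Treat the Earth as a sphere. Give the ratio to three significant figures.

On Mercator, area is exaggerated by sec²φ = 1/cos²φ.
At 58.9°: sec²(58.9°) = 1/0.5165² = 3.748.
At 4.1°: sec²(4.1°) = 1/0.9974² = 1.005.
Ratio = 3.748/1.005 = cos²(4.1°)/cos²(58.9°) ≈ 3.73.

3.73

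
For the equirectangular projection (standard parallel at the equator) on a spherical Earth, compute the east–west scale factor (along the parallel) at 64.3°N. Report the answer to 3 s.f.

2.31

For the equirectangular projection with φ₀ = 0 (plate carrée), h = 1 along meridians and k = sec φ along parallels.
k = 1/cos 64.3° = 1/0.4337 = 2.306.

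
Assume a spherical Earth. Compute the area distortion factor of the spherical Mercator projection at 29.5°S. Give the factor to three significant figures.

1.32

For Mercator, h = k = sec φ (a conformal cylindrical projection has a single point scale, 1/cos φ).
Areal scale = k² = sec²φ = 1/cos²(29.5°) = 1/0.8704² = 1.320.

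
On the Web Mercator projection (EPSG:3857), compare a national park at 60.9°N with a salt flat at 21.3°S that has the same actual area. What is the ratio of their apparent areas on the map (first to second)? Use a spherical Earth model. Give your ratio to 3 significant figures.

Mercator is conformal with k = sec φ, so areal scale = k² = sec²φ.
At 60.9°: sec²(60.9°) = 1/0.4863² = 4.228.
At 21.3°: sec²(21.3°) = 1/0.9317² = 1.152.
Ratio = 4.228/1.152 = cos²(21.3°)/cos²(60.9°) ≈ 3.67.

3.67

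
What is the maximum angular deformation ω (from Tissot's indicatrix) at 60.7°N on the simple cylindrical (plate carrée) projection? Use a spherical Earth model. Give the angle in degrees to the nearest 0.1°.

Plate carrée maps x = Rλ, y = Rφ. The meridian scale is h = 1 and the parallel scale is k = 1/cos φ = sec φ.
At 60.7°: h = 1.000, k = 2.043; principal scales a = 2.043, b = 1.000.
sin(ω/2) = (a − b)/(a + b) = 1.043/3.043 = 0.3428, so ω = 2 arcsin(0.3428) ≈ 40.1°.

40.1°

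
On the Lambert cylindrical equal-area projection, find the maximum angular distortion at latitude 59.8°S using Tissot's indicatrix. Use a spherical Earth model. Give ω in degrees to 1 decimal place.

The Lambert cylindrical equal-area projection is the cylindrical equal-area projection with its standard parallel at the equator (φ₀ = 0). For cylindrical equal-area with standard parallel φ₀, h = cos φ / cos φ₀ and k = cos φ₀ / cos φ, so h·k = 1.
At 59.8°: h = 0.5030, k = 1.988; principal scales a = 1.988, b = 0.5030.
sin(ω/2) = (a − b)/(a + b) = 1.485/2.491 = 0.5961, so ω = 2 arcsin(0.5961) ≈ 73.2°.

73.2°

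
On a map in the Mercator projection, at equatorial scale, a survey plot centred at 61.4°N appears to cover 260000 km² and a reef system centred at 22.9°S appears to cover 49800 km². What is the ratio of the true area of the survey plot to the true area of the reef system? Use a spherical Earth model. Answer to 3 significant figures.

Mercator's areal exaggeration is sec²φ; hence true area = (apparent area) · cos²φ.
True area of survey plot: 260000 × cos²(61.4°) = 260000 × 0.2291 = 59580 km².
True area of reef system: 49800 × cos²(22.9°) = 49800 × 0.8486 = 42260 km².
Ratio = 59580 / 42260 ≈ 1.41.

1.41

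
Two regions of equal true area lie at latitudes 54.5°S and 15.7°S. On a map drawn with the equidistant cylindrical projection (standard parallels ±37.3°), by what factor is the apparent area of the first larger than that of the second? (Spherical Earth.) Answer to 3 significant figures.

The equidistant cylindrical projection with φ₀ = 37.3° has h = 1 (meridians true) and k = cos φ₀ / cos φ along parallels.
Areal scale at 54.5°: h·k = 1.000 × 1.370 = 1.370.
Areal scale at 15.7°: h·k = 1.000 × 0.8263 = 0.8263.
Ratio = 1.370/0.8263 ≈ 1.66.

1.66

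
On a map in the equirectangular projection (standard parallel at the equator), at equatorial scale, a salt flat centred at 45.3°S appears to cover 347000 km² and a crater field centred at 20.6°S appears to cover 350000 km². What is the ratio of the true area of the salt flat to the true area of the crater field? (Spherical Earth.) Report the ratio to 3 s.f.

0.745

Plate carrée has h = 1 and k = sec φ, giving areal scale sec φ; true area = (apparent area) · cos φ.
True area of salt flat: 347000 × cos(45.3°) = 347000 × 0.7034 = 244100 km².
True area of crater field: 350000 × cos(20.6°) = 350000 × 0.9361 = 327600 km².
Ratio = 244100 / 327600 ≈ 0.745.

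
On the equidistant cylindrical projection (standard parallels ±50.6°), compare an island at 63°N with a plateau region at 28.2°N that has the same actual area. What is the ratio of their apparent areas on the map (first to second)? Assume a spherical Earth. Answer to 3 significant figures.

With standard parallel φ₀ = 50.6°, the equirectangular projection gives x = Rλ cos φ₀, y = Rφ, so h = 1 and k = cos 50.6° / cos φ.
Areal scale at 63°: h·k = 1.000 × 1.398 = 1.398.
Areal scale at 28.2°: h·k = 1.000 × 0.7202 = 0.7202.
Ratio = 1.398/0.7202 ≈ 1.94.

1.94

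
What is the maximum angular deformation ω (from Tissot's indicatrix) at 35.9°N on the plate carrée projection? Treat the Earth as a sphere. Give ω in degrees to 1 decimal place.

For the equirectangular projection with φ₀ = 0 (plate carrée), h = 1 along meridians and k = sec φ along parallels.
At 35.9°: h = 1.000, k = 1.235; principal scales a = 1.235, b = 1.000.
sin(ω/2) = (a − b)/(a + b) = 0.2345/2.235 = 0.1049, so ω = 2 arcsin(0.1049) ≈ 12.0°.

12.0°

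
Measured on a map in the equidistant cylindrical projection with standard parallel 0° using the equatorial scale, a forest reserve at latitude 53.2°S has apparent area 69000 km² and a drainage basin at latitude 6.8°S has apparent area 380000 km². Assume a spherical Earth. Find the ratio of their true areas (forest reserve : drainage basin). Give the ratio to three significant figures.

0.110

Plate carrée has h = 1 and k = sec φ, giving areal scale sec φ; true area = (apparent area) · cos φ.
True area of forest reserve: 69000 × cos(53.2°) = 69000 × 0.5990 = 41330 km².
True area of drainage basin: 380000 × cos(6.8°) = 380000 × 0.9930 = 377300 km².
Ratio = 41330 / 377300 ≈ 0.110.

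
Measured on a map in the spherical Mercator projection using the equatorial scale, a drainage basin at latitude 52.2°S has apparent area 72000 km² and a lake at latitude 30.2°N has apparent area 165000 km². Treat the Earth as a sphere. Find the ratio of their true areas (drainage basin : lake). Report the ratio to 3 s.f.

Mercator's areal exaggeration is sec²φ; hence true area = (apparent area) · cos²φ.
True area of drainage basin: 72000 × cos²(52.2°) = 72000 × 0.3757 = 27050 km².
True area of lake: 165000 × cos²(30.2°) = 165000 × 0.7470 = 123300 km².
Ratio = 27050 / 123300 ≈ 0.219.

0.219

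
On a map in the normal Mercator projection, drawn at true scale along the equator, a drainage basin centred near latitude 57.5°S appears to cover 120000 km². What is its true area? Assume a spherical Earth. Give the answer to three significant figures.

34600 km²

For Mercator, h = k = sec φ (a conformal cylindrical projection has a single point scale, 1/cos φ).
Areal scale = k² = sec²φ = 1/cos²(57.5°) = 1/0.5373² = 3.464.
True area = apparent / (areal scale) = 120000 / 3.464 ≈ 34600 km².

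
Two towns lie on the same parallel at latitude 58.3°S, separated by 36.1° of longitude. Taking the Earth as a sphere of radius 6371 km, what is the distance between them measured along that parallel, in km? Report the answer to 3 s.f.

2110 km

Arc length along a parallel = R cos φ · Δλ (with Δλ in radians).
= 6371 × cos 58.3° × (36.1° × π/180) = 6371 × 0.5255 × 0.6301 ≈ 2110 km.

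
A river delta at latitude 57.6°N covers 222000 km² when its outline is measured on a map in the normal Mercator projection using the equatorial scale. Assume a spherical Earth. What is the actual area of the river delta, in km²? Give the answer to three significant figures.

63700 km²

The Mercator projection is conformal; its linear scale factor is the same in every direction and equals sec φ = 1/cos φ.
Areal scale = k² = sec²φ = 1/cos²(57.6°) = 1/0.5358² = 3.483.
True area = apparent / (areal scale) = 222000 / 3.483 ≈ 63700 km².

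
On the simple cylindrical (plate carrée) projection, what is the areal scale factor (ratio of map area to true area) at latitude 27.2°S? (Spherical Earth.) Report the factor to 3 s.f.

Plate carrée maps x = Rλ, y = Rφ. The meridian scale is h = 1 and the parallel scale is k = 1/cos φ = sec φ.
Areal scale = h·k = 1 × sec φ; at 27.2°, h = 1.000, k = 1.124, so h·k = 1.124.

1.12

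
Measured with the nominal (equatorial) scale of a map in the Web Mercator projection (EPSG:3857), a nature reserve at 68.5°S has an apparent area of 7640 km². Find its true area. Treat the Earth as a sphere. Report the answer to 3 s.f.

Mercator is conformal, so the point scale is isotropic: h = k = sec φ = 1/cos φ.
Areal scale = k² = sec²φ = 1/cos²(68.5°) = 1/0.3665² = 7.445.
True area = apparent / (areal scale) = 7640 / 7.445 ≈ 1030 km².

1030 km²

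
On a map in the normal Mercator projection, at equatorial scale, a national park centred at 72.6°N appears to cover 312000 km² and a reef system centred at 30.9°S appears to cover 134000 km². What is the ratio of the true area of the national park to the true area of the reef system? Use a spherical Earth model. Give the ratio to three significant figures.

0.283

Mercator's areal exaggeration is sec²φ; hence true area = (apparent area) · cos²φ.
True area of national park: 312000 × cos²(72.6°) = 312000 × 0.08943 = 27900 km².
True area of reef system: 134000 × cos²(30.9°) = 134000 × 0.7363 = 98660 km².
Ratio = 27900 / 98660 ≈ 0.283.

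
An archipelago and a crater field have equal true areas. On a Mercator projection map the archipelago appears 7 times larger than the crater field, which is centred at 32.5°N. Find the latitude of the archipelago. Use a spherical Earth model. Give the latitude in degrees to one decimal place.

71.4°

For equal true areas on Mercator, apparent areas scale as sec²φ, so the ratio is cos²φ₂ / cos²φ₁.
cos²φ₂ / cos²φ₁ = 7  ⇒  cos φ₁ = cos 32.5° / √7 = 0.8434/2.646 = 0.3188.
φ₁ = arccos(0.3188) ≈ 71.4°.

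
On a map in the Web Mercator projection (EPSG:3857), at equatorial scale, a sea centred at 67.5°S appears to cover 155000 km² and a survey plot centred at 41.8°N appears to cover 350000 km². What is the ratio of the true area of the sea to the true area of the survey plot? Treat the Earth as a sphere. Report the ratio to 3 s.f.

Mercator's areal exaggeration is sec²φ; hence true area = (apparent area) · cos²φ.
True area of sea: 155000 × cos²(67.5°) = 155000 × 0.1464 = 22700 km².
True area of survey plot: 350000 × cos²(41.8°) = 350000 × 0.5557 = 194500 km².
Ratio = 22700 / 194500 ≈ 0.117.

0.117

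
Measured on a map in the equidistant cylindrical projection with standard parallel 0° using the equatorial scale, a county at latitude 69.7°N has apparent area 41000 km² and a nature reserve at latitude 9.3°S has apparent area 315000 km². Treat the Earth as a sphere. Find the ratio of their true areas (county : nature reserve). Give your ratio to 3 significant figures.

0.0458

On the plate carrée, areal scale = h·k = 1 × sec φ, so true area = apparent × cos φ.
True area of county: 41000 × cos(69.7°) = 41000 × 0.3469 = 14220 km².
True area of nature reserve: 315000 × cos(9.3°) = 315000 × 0.9869 = 310900 km².
Ratio = 14220 / 310900 ≈ 0.0458.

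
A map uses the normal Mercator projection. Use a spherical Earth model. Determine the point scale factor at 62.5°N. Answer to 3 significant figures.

Mercator is conformal, so the point scale is isotropic: h = k = sec φ = 1/cos φ.
k = 1/cos 62.5° = 1/0.4617 = 2.166.

2.17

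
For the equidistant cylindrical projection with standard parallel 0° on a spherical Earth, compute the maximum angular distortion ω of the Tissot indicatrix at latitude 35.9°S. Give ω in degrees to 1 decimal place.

12.0°

Plate carrée maps x = Rλ, y = Rφ. The meridian scale is h = 1 and the parallel scale is k = 1/cos φ = sec φ.
At 35.9°: h = 1.000, k = 1.235; principal scales a = 1.235, b = 1.000.
sin(ω/2) = (a − b)/(a + b) = 0.2345/2.235 = 0.1049, so ω = 2 arcsin(0.1049) ≈ 12.0°.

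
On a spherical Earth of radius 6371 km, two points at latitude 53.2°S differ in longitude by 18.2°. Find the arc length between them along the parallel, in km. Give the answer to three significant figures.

Arc length along a parallel = R cos φ · Δλ (with Δλ in radians).
= 6371 × cos 53.2° × (18.2° × π/180) = 6371 × 0.5990 × 0.3176 ≈ 1210 km.

1210 km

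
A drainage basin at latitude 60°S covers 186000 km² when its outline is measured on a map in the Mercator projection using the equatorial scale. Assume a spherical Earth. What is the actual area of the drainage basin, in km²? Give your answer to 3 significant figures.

46500 km²

Mercator is conformal, so the point scale is isotropic: h = k = sec φ = 1/cos φ.
Areal scale = k² = sec²φ = 1/cos²(60°) = 1/0.5000² = 4.000.
True area = apparent / (areal scale) = 186000 / 4.000 ≈ 46500 km².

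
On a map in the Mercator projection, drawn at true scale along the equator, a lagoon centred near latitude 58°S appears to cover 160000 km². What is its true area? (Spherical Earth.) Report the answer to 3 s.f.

44900 km²

For Mercator, h = k = sec φ (a conformal cylindrical projection has a single point scale, 1/cos φ).
Areal scale = k² = sec²φ = 1/cos²(58°) = 1/0.5299² = 3.561.
True area = apparent / (areal scale) = 160000 / 3.561 ≈ 44900 km².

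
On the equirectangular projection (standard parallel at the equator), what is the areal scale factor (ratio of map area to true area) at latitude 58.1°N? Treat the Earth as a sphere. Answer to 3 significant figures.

1.89

For the equirectangular projection with φ₀ = 0 (plate carrée), h = 1 along meridians and k = sec φ along parallels.
Areal scale = h·k = 1 × sec φ; at 58.1°, h = 1.000, k = 1.892, so h·k = 1.892.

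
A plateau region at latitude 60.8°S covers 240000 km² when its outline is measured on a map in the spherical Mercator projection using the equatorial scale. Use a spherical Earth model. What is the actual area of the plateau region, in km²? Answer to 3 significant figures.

Mercator is conformal, so the point scale is isotropic: h = k = sec φ = 1/cos φ.
Areal scale = k² = sec²φ = 1/cos²(60.8°) = 1/0.4879² = 4.202.
True area = apparent / (areal scale) = 240000 / 4.202 ≈ 57100 km².

57100 km²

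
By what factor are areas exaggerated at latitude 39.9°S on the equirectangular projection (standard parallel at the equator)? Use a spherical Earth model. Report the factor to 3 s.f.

For the equirectangular projection with φ₀ = 0 (plate carrée), h = 1 along meridians and k = sec φ along parallels.
Areal scale = h·k = 1 × sec φ; at 39.9°, h = 1.000, k = 1.304, so h·k = 1.304.

1.30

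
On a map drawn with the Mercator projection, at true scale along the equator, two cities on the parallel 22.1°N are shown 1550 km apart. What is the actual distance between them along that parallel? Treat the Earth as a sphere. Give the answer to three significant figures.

For Mercator, h = k = sec φ (a conformal cylindrical projection has a single point scale, 1/cos φ).
Along the parallel at 22.1°, map distances are exaggerated by k = sec 22.1° = 1.079.
True distance = 1550 / 1.079 = 1550 × cos 22.1° ≈ 1440 km.

1440 km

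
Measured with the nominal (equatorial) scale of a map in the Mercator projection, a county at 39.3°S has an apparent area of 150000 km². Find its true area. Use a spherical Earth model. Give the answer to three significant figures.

For Mercator, h = k = sec φ (a conformal cylindrical projection has a single point scale, 1/cos φ).
Areal scale = k² = sec²φ = 1/cos²(39.3°) = 1/0.7738² = 1.670.
True area = apparent / (areal scale) = 150000 / 1.670 ≈ 89800 km².

89800 km²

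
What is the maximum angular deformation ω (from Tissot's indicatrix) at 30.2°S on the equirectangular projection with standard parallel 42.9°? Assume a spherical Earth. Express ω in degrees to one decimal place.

With standard parallel φ₀ = 42.9°, the equirectangular projection gives x = Rλ cos φ₀, y = Rφ, so h = 1 and k = cos 42.9° / cos φ.
At 30.2°: h = 1.000, k = 0.8476; principal scales a = 1.000, b = 0.8476.
sin(ω/2) = (a − b)/(a + b) = 0.1524/1.848 = 0.08250, so ω = 2 arcsin(0.08250) ≈ 9.5°.

9.5°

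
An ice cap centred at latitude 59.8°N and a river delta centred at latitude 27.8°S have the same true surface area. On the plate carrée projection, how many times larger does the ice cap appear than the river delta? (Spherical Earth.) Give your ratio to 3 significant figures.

For the equirectangular projection with φ₀ = 0 (plate carrée), h = 1 along meridians and k = sec φ along parallels.
Areal scale at 59.8°: h·k = 1.000 × 1.988 = 1.988.
Areal scale at 27.8°: h·k = 1.000 × 1.130 = 1.130.
Ratio = 1.988/1.130 ≈ 1.76.

1.76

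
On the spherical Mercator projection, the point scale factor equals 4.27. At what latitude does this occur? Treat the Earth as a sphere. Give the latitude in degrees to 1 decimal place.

Mercator scale is k = sec φ = 1/cos φ.
1/cos φ = 4.27  ⇒  cos φ = 0.2342  ⇒  φ = arccos(0.2342) ≈ 76.5°.

76.5°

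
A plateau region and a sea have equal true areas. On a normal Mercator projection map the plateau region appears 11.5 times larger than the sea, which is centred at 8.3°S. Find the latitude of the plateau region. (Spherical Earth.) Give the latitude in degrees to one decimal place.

On Mercator, (apparent₁)/(apparent₂) = sec²φ₁ / sec²φ₂ when true areas are equal.
cos²φ₂ / cos²φ₁ = 11.5  ⇒  cos φ₁ = cos 8.3° / √11.5 = 0.9895/3.391 = 0.2918.
φ₁ = arccos(0.2918) ≈ 73.0°.

73.0°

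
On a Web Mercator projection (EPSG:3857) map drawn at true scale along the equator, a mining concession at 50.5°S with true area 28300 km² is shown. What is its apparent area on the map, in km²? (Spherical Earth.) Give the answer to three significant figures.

The Mercator projection is conformal; its linear scale factor is the same in every direction and equals sec φ = 1/cos φ.
Areal scale = k² = sec²φ = 1/cos²(50.5°) = 1/0.6361² = 2.472.
Apparent area = 28300 × 2.472 ≈ 69900 km².

69900 km²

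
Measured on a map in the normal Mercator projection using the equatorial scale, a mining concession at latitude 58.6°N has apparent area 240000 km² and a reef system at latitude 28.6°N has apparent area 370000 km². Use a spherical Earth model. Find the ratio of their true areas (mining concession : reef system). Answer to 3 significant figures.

0.228

Mercator's areal exaggeration is sec²φ; hence true area = (apparent area) · cos²φ.
True area of mining concession: 240000 × cos²(58.6°) = 240000 × 0.2715 = 65150 km².
True area of reef system: 370000 × cos²(28.6°) = 370000 × 0.7709 = 285200 km².
Ratio = 65150 / 285200 ≈ 0.228.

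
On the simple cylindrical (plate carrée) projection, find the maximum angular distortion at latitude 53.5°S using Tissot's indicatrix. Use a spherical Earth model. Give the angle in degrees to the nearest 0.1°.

29.4°

Plate carrée maps x = Rλ, y = Rφ. The meridian scale is h = 1 and the parallel scale is k = 1/cos φ = sec φ.
At 53.5°: h = 1.000, k = 1.681; principal scales a = 1.681, b = 1.000.
sin(ω/2) = (a − b)/(a + b) = 0.6812/2.681 = 0.2541, so ω = 2 arcsin(0.2541) ≈ 29.4°.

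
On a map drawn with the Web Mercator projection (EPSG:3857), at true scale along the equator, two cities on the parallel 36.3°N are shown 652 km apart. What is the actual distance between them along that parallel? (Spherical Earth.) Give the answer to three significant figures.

The Mercator projection is conformal; its linear scale factor is the same in every direction and equals sec φ = 1/cos φ.
Along the parallel at 36.3°, map distances are exaggerated by k = sec 36.3° = 1.241.
True distance = 652 / 1.241 = 652 × cos 36.3° ≈ 525 km.

525 km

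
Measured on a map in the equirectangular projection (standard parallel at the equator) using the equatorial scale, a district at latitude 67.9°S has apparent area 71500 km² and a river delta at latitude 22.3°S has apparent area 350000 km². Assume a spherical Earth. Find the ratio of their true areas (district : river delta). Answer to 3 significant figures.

0.0831

Plate carrée has h = 1 and k = sec φ, giving areal scale sec φ; true area = (apparent area) · cos φ.
True area of district: 71500 × cos(67.9°) = 71500 × 0.3762 = 26900 km².
True area of river delta: 350000 × cos(22.3°) = 350000 × 0.9252 = 323800 km².
Ratio = 26900 / 323800 ≈ 0.0831.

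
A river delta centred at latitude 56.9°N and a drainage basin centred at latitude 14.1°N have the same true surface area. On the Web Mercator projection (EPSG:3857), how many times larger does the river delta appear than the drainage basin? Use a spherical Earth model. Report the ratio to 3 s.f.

3.15

Mercator is conformal with k = sec φ, so areal scale = k² = sec²φ.
At 56.9°: sec²(56.9°) = 1/0.5461² = 3.353.
At 14.1°: sec²(14.1°) = 1/0.9699² = 1.063.
Ratio = 3.353/1.063 = cos²(14.1°)/cos²(56.9°) ≈ 3.15.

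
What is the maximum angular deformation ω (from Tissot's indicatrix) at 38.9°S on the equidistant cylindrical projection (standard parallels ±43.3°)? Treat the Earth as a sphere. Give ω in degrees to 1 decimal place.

With standard parallel φ₀ = 43.3°, the equirectangular projection gives x = Rλ cos φ₀, y = Rφ, so h = 1 and k = cos 43.3° / cos φ.
At 38.9°: h = 1.000, k = 0.9351; principal scales a = 1.000, b = 0.9351.
sin(ω/2) = (a − b)/(a + b) = 0.06485/1.935 = 0.03351, so ω = 2 arcsin(0.03351) ≈ 3.8°.

3.8°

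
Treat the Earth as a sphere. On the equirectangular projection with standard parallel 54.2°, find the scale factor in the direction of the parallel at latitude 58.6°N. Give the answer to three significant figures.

1.12

With standard parallel φ₀ = 54.2°, the equirectangular projection gives x = Rλ cos φ₀, y = Rφ, so h = 1 and k = cos 54.2° / cos φ.
k = cos 54.2° / cos 58.6° = 0.5850/0.5210 = 1.123.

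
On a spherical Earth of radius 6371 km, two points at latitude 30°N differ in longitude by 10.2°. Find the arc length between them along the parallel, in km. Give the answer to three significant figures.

982 km

Arc length along a parallel = R cos φ · Δλ (with Δλ in radians).
= 6371 × cos 30° × (10.2° × π/180) = 6371 × 0.8660 × 0.1780 ≈ 982 km.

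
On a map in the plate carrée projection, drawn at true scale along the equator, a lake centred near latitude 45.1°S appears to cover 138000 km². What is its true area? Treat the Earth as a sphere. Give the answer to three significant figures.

In the plate carrée (x = Rλ, y = Rφ), meridians are true-scale (h = 1) and parallels are stretched by k = sec φ.
Areal scale = h·k = 1 × sec φ; at 45.1°, h = 1.000, k = 1.417, so h·k = 1.417.
True area = apparent / (areal scale) = 138000 / 1.417 ≈ 97400 km².

97400 km²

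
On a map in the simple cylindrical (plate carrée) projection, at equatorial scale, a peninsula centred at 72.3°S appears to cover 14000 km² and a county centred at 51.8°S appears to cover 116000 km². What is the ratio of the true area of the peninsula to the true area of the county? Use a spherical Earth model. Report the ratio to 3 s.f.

On the plate carrée, areal scale = h·k = 1 × sec φ, so true area = apparent × cos φ.
True area of peninsula: 14000 × cos(72.3°) = 14000 × 0.3040 = 4256 km².
True area of county: 116000 × cos(51.8°) = 116000 × 0.6184 = 71740 km².
Ratio = 4256 / 71740 ≈ 0.0593.

0.0593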